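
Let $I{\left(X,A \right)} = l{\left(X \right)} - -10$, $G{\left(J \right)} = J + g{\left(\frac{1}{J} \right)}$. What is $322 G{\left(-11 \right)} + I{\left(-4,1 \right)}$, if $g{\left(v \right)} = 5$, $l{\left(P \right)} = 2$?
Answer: $-1920$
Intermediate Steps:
$G{\left(J \right)} = 5 + J$ ($G{\left(J \right)} = J + 5 = 5 + J$)
$I{\left(X,A \right)} = 12$ ($I{\left(X,A \right)} = 2 - -10 = 2 + 10 = 12$)
$322 G{\left(-11 \right)} + I{\left(-4,1 \right)} = 322 \left(5 - 11\right) + 12 = 322 \left(-6\right) + 12 = -1932 + 12 = -1920$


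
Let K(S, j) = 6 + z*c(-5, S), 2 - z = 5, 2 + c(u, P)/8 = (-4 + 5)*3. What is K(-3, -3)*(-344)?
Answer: 6192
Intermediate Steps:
c(u, P) = 8 (c(u, P) = -16 + 8*((-4 + 5)*3) = -16 + 8*(1*3) = -16 + 8*3 = -16 + 24 = 8)
z = -3 (z = 2 - 1*5 = 2 - 5 = -3)
K(S, j) = -18 (K(S, j) = 6 - 3*8 = 6 - 24 = -18)
K(-3, -3)*(-344) = -18*(-344) = 6192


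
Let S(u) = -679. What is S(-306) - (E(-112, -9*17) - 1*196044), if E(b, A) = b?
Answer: 195477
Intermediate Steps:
S(-306) - (E(-112, -9*17) - 1*196044) = -679 - (-112 - 1*196044) = -679 - (-112 - 196044) = -679 - 1*(-196156) = -679 + 196156 = 195477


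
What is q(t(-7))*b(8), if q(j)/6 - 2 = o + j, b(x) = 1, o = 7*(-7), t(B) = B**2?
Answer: 12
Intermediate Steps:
o = -49
q(j) = -282 + 6*j (q(j) = 12 + 6*(-49 + j) = 12 + (-294 + 6*j) = -282 + 6*j)
q(t(-7))*b(8) = (-282 + 6*(-7)**2)*1 = (-282 + 6*49)*1 = (-282 + 294)*1 = 12*1 = 12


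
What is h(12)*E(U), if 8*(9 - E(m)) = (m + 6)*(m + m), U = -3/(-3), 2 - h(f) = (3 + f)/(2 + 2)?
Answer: -203/16 ≈ -12.688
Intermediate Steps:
h(f) = 5/4 - f/4 (h(f) = 2 - (3 + f)/(2 + 2) = 2 - (3 + f)/4 = 2 - (¾ + f/4) = 2 + (-¾ - f/4) = 5/4 - f/4)
U = 1 (U = -3*(-⅓) = 1)
E(m) = 9 - m*(6 + m)/4 (E(m) = 9 - (m + 6)*(m + m)/8 = 9 - (6 + m)*2*m/8 = 9 - m*(6 + m)/4)
h(12)*E(U) = (5/4 - ¼*12)*(9 - 3/2*1 - ¼*1²) = (5/4 - 3)*(9 - 3/2 - ¼*1) = -7*(9 - 3/2 - ¼)/4 = -7/4*29/4 = -203/16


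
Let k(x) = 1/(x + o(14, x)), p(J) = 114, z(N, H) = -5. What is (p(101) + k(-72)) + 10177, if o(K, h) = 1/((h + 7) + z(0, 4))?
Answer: 51876861/5041 ≈ 10291.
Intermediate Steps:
o(K, h) = 1/(2 + h) (o(K, h) = 1/((h + 7) - 5) = 1/((7 + h) - 5) = 1/(2 + h))
k(x) = 1/(x + 1/(2 + x))
(p(101) + k(-72)) + 10177 = (114 + (2 - 72)/(1 - 72*(2 - 72))) + 10177 = (114 - 70/(1 - 72*(-70))) + 10177 = (114 - 70/(1 + 5040)) + 10177 = (114 - 70/5041) + 10177 = 574604/5041 + 10177 = 51876861/5041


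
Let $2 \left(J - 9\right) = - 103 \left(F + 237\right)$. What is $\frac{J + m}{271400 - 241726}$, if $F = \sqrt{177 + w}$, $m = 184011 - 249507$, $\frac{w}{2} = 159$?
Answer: $- \frac{155385}{59348} - \frac{309 \sqrt{55}}{59348} \approx -2.6568$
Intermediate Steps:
$w = 318$ ($w = 2 \cdot 159 = 318$)
$m = -65496$ ($m = 184011 - 249507 = -65496$)
$F = 3 \sqrt{55}$ ($F = \sqrt{177 + 318} = \sqrt{495} = 3 \sqrt{55} \approx 22.249$)
$J = - \frac{24393}{2} - \frac{309 \sqrt{55}}{2}$ ($J = 9 + \frac{\left(-103\right) \left(3 \sqrt{55} + 237\right)}{2} = 9 + \frac{\left(-103\right) \left(237 + 3 \sqrt{55}\right)}{2} = 9 + \frac{-24411 - 309 \sqrt{55}}{2} = 9 - \left(\frac{24411}{2} + \frac{309 \sqrt{55}}{2}\right) = - \frac{24393}{2} - \frac{309 \sqrt{55}}{2} \approx -13342.0$)
$\frac{J + m}{271400 - 241726} = \frac{\left(- \frac{24393}{2} - \frac{309 \sqrt{55}}{2}\right) - 65496}{271400 - 241726} = \frac{- \frac{155385}{2} - \frac{309 \sqrt{55}}{2}}{29674} = \left(- \frac{155385}{2} - \frac{309 \sqrt{55}}{2}\right) \frac{1}{29674} = - \frac{155385}{59348} - \frac{309 \sqrt{55}}{59348}$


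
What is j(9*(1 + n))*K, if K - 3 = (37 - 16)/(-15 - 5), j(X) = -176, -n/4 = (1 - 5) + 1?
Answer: -1716/5 ≈ -343.20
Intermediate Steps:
n = 12 (n = -4*((1 - 5) + 1) = -4*(-4 + 1) = -4*(-3) = 12)
K = 39/20 (K = 3 + (37 - 16)/(-15 - 5) = 3 + 21/(-20) = 3 + 21*(-1/20) = 3 - 21/20 = 39/20 ≈ 1.9500)
j(9*(1 + n))*K = -176*39/20 = -1716/5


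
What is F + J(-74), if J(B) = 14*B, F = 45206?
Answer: 44170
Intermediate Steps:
F + J(-74) = 45206 + 14*(-74) = 45206 - 1036 = 44170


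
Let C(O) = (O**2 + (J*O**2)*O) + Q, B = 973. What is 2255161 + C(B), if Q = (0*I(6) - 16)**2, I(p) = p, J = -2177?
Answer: -2005378046963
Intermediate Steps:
Q = 256 (Q = (0*6 - 16)**2 = (0 - 16)**2 = (-16)**2 = 256)
C(O) = 256 + O**2 - 2177*O**3 (C(O) = (O**2 + (-2177*O**2)*O) + 256 = (O**2 - 2177*O**3) + 256 = 256 + O**2 - 2177*O**3)
2255161 + C(B) = 2255161 + (256 + 973**2 - 2177*973**3) = 2255161 + (256 + 946729 - 2177*921167317) = 2255161 + (256 + 946729 - 2005381249109) = 2255161 - 2005380302124 = -2005378046963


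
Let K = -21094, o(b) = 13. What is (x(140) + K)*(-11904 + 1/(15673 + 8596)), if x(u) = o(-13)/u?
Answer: 170631755761345/679532 ≈ 2.5110e+8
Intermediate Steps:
x(u) = 13/u
(x(140) + K)*(-11904 + 1/(15673 + 8596)) = (13/140 - 21094)*(-11904 + 1/(15673 + 8596)) = (13*(1/140) - 21094)*(-11904 + 1/24269) = (13/140 - 21094)*(-11904 + 1/24269) = -2953147/140*(-288898175/24269) = 170631755761345/679532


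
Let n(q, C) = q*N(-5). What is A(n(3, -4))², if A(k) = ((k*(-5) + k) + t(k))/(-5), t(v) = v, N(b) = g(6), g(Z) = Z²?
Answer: 104976/25 ≈ 4199.0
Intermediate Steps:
N(b) = 36 (N(b) = 6² = 36)
n(q, C) = 36*q (n(q, C) = q*36 = 36*q)
A(k) = 3*k/5 (A(k) = ((k*(-5) + k) + k)/(-5) = -((-5*k + k) + k)/5 = -(-4*k + k)/5 = -(-3)*k/5 = 3*k/5)
A(n(3, -4))² = (3*(36*3)/5)² = ((⅗)*108)² = (324/5)² = 104976/25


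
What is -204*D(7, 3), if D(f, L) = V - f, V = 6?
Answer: 204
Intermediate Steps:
D(f, L) = 6 - f
-204*D(7, 3) = -204*(6 - 1*7) = -204*(6 - 7) = -204*(-1) = 204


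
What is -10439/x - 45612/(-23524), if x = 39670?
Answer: 390965251/233299270 ≈ 1.6758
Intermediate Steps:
-10439/x - 45612/(-23524) = -10439/39670 - 45612/(-23524) = -10439*1/39670 - 45612*(-1/23524) = -10439/39670 + 11403/5881 = 390965251/233299270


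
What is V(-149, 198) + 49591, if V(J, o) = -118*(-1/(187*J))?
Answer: 1381753915/27863 ≈ 49591.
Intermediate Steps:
V(J, o) = 118/(187*J) (V(J, o) = -(-118)/(187*J) = 118/(187*J))
V(-149, 198) + 49591 = (118/187)/(-149) + 49591 = (118/187)*(-1/149) + 49591 = -118/27863 + 49591 = 1381753915/27863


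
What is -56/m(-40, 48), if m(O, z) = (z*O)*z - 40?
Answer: 7/11525 ≈ 0.00060738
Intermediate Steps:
m(O, z) = -40 + O*z**2 (m(O, z) = (O*z)*z - 40 = O*z**2 - 40 = -40 + O*z**2)
-56/m(-40, 48) = -56/(-40 - 40*48**2) = -56/(-40 - 40*2304) = -56/(-40 - 92160) = -56/(-92200) = -56*(-1/92200) = 7/11525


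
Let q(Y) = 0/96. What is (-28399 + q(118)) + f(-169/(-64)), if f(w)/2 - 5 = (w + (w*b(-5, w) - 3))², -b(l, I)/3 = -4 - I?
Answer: -192346908503/8388608 ≈ -22930.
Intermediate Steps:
b(l, I) = 12 + 3*I (b(l, I) = -3*(-4 - I) = 12 + 3*I)
q(Y) = 0 (q(Y) = 0*(1/96) = 0)
f(w) = 10 + 2*(-3 + w + w*(12 + 3*w))² (f(w) = 10 + 2*(w + (w*(12 + 3*w) - 3))² = 10 + 2*(w + (-3 + w*(12 + 3*w)))² = 10 + 2*(-3 + w + w*(12 + 3*w))²)
(-28399 + q(118)) + f(-169/(-64)) = (-28399 + 0) + (10 + 2*(-3 - 169/(-64) + 3*(-169/(-64))*(4 - 169/(-64)))²) = -28399 + (10 + 2*(-3 - 169*(-1/64) + 3*(-169*(-1/64))*(4 - 169*(-1/64)))²) = -28399 + (10 + 2*(-3 + 169/64 + 3*(169/64)*(4 + 169/64))²) = -28399 + (10 + 2*(-3 + 169/64 + 3*(169/64)*(425/64))²) = -28399 + (10 + 2*(-3 + 169/64 + 215475/4096)²) = -28399 + (10 + 2*(214003/4096)²) = -28399 + (10 + 2*(45797284009/16777216)) = -28399 + (10 + 45797284009/8388608) = -28399 + 45881170089/8388608 = -192346908503/8388608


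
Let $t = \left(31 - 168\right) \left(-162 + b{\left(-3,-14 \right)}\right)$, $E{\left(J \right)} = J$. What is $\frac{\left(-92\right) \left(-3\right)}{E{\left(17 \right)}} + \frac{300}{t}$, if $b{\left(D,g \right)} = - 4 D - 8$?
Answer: $\frac{2989698}{183991} \approx 16.249$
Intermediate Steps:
$b{\left(D,g \right)} = -8 - 4 D$
$t = 21646$ ($t = \left(31 - 168\right) \left(-162 - -4\right) = - 137 \left(-162 + \left(-8 + 12\right)\right) = - 137 \left(-162 + 4\right) = \left(-137\right) \left(-158\right) = 21646$)
$\frac{\left(-92\right) \left(-3\right)}{E{\left(17 \right)}} + \frac{300}{t} = \frac{\left(-92\right) \left(-3\right)}{17} + \frac{300}{21646} = 276 \cdot \frac{1}{17} + 300 \cdot \frac{1}{21646} = \frac{276}{17} + \frac{150}{10823} = \frac{2989698}{183991}$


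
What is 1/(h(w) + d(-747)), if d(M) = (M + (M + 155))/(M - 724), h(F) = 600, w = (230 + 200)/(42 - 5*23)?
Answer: 1471/883939 ≈ 0.0016641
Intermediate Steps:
w = -430/73 (w = 430/(42 - 115) = 430/(-73) = 430*(-1/73) = -430/73 ≈ -5.8904)
d(M) = (155 + 2*M)/(-724 + M) (d(M) = (M + (155 + M))/(-724 + M) = (155 + 2*M)/(-724 + M))
1/(h(w) + d(-747)) = 1/(600 + (155 + 2*(-747))/(-724 - 747)) = 1/(600 + (155 - 1494)/(-1471)) = 1/(600 - 1/1471*(-1339)) = 1/(600 + 1339/1471) = 1/(883939/1471) = 1471/883939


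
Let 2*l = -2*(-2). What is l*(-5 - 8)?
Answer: -26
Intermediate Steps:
l = 2 (l = (-2*(-2))/2 = (½)*4 = 2)
l*(-5 - 8) = 2*(-5 - 8) = 2*(-13) = -26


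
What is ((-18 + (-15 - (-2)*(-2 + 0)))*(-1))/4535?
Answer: 37/4535 ≈ 0.0081588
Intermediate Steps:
((-18 + (-15 - (-2)*(-2 + 0)))*(-1))/4535 = ((-18 + (-15 - (-2)*(-2)))*(-1))*(1/4535) = ((-18 + (-15 - 1*4))*(-1))*(1/4535) = ((-18 + (-15 - 4))*(-1))*(1/4535) = ((-18 - 19)*(-1))*(1/4535) = -37*(-1)*(1/4535) = 37*(1/4535) = 37/4535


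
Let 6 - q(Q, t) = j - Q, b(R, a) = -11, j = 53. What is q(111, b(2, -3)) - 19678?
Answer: -19614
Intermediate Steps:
q(Q, t) = -47 + Q (q(Q, t) = 6 - (53 - Q) = 6 + (-53 + Q) = -47 + Q)
q(111, b(2, -3)) - 19678 = (-47 + 111) - 19678 = 64 - 19678 = -19614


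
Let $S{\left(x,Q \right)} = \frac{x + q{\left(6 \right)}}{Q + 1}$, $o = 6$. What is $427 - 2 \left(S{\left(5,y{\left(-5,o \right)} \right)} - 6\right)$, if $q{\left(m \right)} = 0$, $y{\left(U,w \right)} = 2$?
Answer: $\frac{1307}{3} \approx 435.67$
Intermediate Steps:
$S{\left(x,Q \right)} = \frac{x}{1 + Q}$ ($S{\left(x,Q \right)} = \frac{x + 0}{Q + 1} = \frac{x}{1 + Q}$)
$427 - 2 \left(S{\left(5,y{\left(-5,o \right)} \right)} - 6\right) = 427 - 2 \left(\frac{5}{1 + 2} - 6\right) = 427 - 2 \left(\frac{5}{3} - 6\right) = 427 - 2 \left(- \frac{13}{3}\right) = 427 - - \frac{26}{3} = 427 + \frac{26}{3} = \frac{1307}{3}$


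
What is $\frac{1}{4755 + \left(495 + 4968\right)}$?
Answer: $\frac{1}{10218} \approx 9.7867 \cdot 10^{-5}$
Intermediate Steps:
$\frac{1}{4755 + \left(495 + 4968\right)} = \frac{1}{4755 + 5463} = \frac{1}{10218}$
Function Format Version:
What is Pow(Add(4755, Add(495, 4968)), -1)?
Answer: Rational(1, 10218) ≈ 9.7867e-5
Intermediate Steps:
Pow(Add(4755, Add(495, 4968)), -1) = Pow(Add(4755, 5463), -1) = Pow(10218, -1) = Rational(1, 10218)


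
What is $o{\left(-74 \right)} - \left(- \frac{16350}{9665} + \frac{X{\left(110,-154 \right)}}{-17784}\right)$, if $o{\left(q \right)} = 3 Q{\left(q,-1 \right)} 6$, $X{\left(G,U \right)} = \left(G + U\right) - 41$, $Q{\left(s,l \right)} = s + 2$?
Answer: $- \frac{44493918337}{34376472} \approx -1294.3$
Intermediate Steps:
$Q{\left(s,l \right)} = 2 + s$
$X{\left(G,U \right)} = -41 + G + U$
$o{\left(q \right)} = 36 + 18 q$ ($o{\left(q \right)} = 3 \left(2 + q\right) 6 = \left(6 + 3 q\right) 6 = 36 + 18 q$)
$o{\left(-74 \right)} - \left(- \frac{16350}{9665} + \frac{X{\left(110,-154 \right)}}{-17784}\right) = \left(36 + 18 \left(-74\right)\right) - \left(- \frac{16350}{9665} + \frac{-41 + 110 - 154}{-17784}\right) = \left(36 - 1332\right) - \left(\left(-16350\right) \frac{1}{9665} - - \frac{85}{17784}\right) = -1296 - \left(- \frac{3270}{1933} + \frac{85}{17784}\right) = -1296 - - \frac{57989375}{34376472} = -1296 + \frac{57989375}{34376472} = - \frac{44493918337}{34376472}$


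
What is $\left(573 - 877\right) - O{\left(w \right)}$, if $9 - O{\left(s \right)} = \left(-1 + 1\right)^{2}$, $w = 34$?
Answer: $-313$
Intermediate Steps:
$O{\left(s \right)} = 9$ ($O{\left(s \right)} = 9 - \left(-1 + 1\right)^{2} = 9 - 0^{2} = 9 - 0 = 9 + 0 = 9$)
$\left(573 - 877\right) - O{\left(w \right)} = \left(573 - 877\right) - 9 = -304 - 9 = -313$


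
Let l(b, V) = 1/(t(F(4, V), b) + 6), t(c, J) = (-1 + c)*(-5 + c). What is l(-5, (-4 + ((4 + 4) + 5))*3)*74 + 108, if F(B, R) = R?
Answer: 31249/289 ≈ 108.13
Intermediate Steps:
l(b, V) = 1/(11 + V² - 6*V) (l(b, V) = 1/((5 + V² - 6*V) + 6) = 1/(11 + V² - 6*V))
l(-5, (-4 + ((4 + 4) + 5))*3)*74 + 108 = 74/(11 + ((-4 + ((4 + 4) + 5))*3)² - 6*(-4 + ((4 + 4) + 5))*3) + 108 = 74/(11 + ((-4 + (8 + 5))*3)² - 6*(-4 + (8 + 5))*3) + 108 = 74/(11 + ((-4 + 13)*3)² - 6*(-4 + 13)*3) + 108 = 74/(11 + (9*3)² - 54*3) + 108 = 74/(11 + 27² - 6*27) + 108 = 74/(11 + 729 - 162) + 108 = 74/578 + 108 = (1/578)*74 + 108 = 37/289 + 108 = 31249/289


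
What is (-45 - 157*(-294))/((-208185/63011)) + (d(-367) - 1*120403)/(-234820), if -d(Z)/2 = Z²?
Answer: -9096240104317/651813356 ≈ -13955.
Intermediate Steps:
d(Z) = -2*Z²
(-45 - 157*(-294))/((-208185/63011)) + (d(-367) - 1*120403)/(-234820) = (-45 - 157*(-294))/((-208185/63011)) + (-2*(-367)² - 1*120403)/(-234820) = (-45 + 46158)/((-208185*1/63011)) + (-2*134689 - 120403)*(-1/234820) = 46113/(-208185/63011) + (-269378 - 120403)*(-1/234820) = 46113*(-63011/208185) - 389781*(-1/234820) = -968542081/69395 + 389781/234820 = -9096240104317/651813356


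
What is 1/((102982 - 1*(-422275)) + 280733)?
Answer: 1/805990 ≈ 1.2407e-6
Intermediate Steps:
1/((102982 - 1*(-422275)) + 280733) = 1/((102982 + 422275) + 280733) = 1/(525257 + 280733) = 1/805990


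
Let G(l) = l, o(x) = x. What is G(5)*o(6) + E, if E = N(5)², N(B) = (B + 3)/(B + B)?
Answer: 766/25 ≈ 30.640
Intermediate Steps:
N(B) = (3 + B)/(2*B) (N(B) = (3 + B)/((2*B)) = (3 + B)*(1/(2*B)) = (3 + B)/(2*B))
E = 16/25 (E = ((½)*(3 + 5)/5)² = ((½)*(⅕)*8)² = (⅘)² = 16/25 ≈ 0.64000)
G(5)*o(6) + E = 5*6 + 16/25 = 30 + 16/25 = 766/25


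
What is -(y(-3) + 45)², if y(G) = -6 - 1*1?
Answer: -1444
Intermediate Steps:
y(G) = -7 (y(G) = -6 - 1 = -7)
-(y(-3) + 45)² = -(-7 + 45)² = -1*38² = -1*1444 = -1444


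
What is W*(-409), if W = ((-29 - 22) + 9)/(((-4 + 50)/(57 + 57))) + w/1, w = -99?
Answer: 1910439/23 ≈ 83063.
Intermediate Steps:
W = -4671/23 (W = ((-29 - 22) + 9)/(((-4 + 50)/(57 + 57))) - 99/1 = (-51 + 9)/((46/114)) - 99*1 = -42/(46*(1/114)) - 99 = -42/23/57 - 99 = -42*57/23 - 99 = -2394/23 - 99 = -4671/23 ≈ -203.09)
W*(-409) = -4671/23*(-409) = 1910439/23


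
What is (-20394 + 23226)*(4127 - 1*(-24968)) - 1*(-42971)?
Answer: 82440011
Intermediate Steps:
(-20394 + 23226)*(4127 - 1*(-24968)) - 1*(-42971) = 2832*(4127 + 24968) + 42971 = 2832*29095 + 42971 = 82397040 + 42971 = 82440011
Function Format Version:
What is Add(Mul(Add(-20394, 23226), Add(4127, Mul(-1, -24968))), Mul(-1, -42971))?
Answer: 82440011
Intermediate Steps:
Add(Mul(Add(-20394, 23226), Add(4127, Mul(-1, -24968))), Mul(-1, -42971)) = Add(Mul(2832, Add(4127, 24968)), 42971) = Add(Mul(2832, 29095), 42971) = Add(82397040, 42971) = 82440011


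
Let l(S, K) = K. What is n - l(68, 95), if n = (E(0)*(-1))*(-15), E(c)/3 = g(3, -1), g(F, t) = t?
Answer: -140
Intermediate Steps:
E(c) = -3 (E(c) = 3*(-1) = -3)
n = -45 (n = -3*(-1)*(-15) = 3*(-15) = -45)
n - l(68, 95) = -45 - 1*95 = -45 - 95 = -140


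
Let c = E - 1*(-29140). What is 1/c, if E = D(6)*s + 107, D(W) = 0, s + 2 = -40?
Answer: 1/29247 ≈ 3.4192e-5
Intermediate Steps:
s = -42 (s = -2 - 40 = -42)
E = 107 (E = 0*(-42) + 107 = 0 + 107 = 107)
c = 29247 (c = 107 - 1*(-29140) = 107 + 29140 = 29247)
1/c = 1/29247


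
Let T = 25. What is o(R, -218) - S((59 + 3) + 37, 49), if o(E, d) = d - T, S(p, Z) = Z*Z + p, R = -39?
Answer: -2743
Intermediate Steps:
S(p, Z) = p + Z**2 (S(p, Z) = Z**2 + p = p + Z**2)
o(E, d) = -25 + d (o(E, d) = d - 1*25 = d - 25 = -25 + d)
o(R, -218) - S((59 + 3) + 37, 49) = (-25 - 218) - (((59 + 3) + 37) + 49**2) = -243 - ((62 + 37) + 2401) = -243 - (99 + 2401) = -243 - 1*2500 = -243 - 2500 = -2743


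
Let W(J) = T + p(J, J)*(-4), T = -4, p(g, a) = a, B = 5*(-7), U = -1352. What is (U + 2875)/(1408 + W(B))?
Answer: 1523/1544 ≈ 0.98640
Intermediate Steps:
B = -35
W(J) = -4 - 4*J (W(J) = -4 + J*(-4) = -4 - 4*J)
(U + 2875)/(1408 + W(B)) = (-1352 + 2875)/(1408 + (-4 - 4*(-35))) = 1523/(1408 + (-4 + 140)) = 1523/(1408 + 136) = 1523/1544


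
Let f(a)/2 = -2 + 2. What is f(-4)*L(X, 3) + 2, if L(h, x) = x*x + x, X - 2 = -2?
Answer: 2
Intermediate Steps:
X = 0 (X = 2 - 2 = 0)
L(h, x) = x + x² (L(h, x) = x² + x = x + x²)
f(a) = 0 (f(a) = 2*(-2 + 2) = 2*0 = 0)
f(-4)*L(X, 3) + 2 = 0*(3*(1 + 3)) + 2 = 0*(3*4) + 2 = 0*12 + 2 = 0 + 2 = 2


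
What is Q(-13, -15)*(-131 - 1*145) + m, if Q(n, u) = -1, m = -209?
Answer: 67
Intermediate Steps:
Q(-13, -15)*(-131 - 1*145) + m = -(-131 - 1*145) - 209 = -(-131 - 145) - 209 = -1*(-276) - 209 = 276 - 209 = 67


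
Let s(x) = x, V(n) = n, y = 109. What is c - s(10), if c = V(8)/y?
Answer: -1082/109 ≈ -9.9266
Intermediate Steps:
c = 8/109 ≈ 0.073395
c - s(10) = 8/109 - 1*10 = 8/109 - 10 = -1082/109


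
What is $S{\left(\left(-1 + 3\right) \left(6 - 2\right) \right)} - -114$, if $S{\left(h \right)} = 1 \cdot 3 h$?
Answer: $138$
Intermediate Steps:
$S{\left(h \right)} = 3 h$
$S{\left(\left(-1 + 3\right) \left(6 - 2\right) \right)} - -114 = 3 \left(-1 + 3\right) \left(6 - 2\right) - -114 = 3 \cdot 2 \cdot 4 + 114 = 3 \cdot 8 + 114 = 24 + 114 = 138$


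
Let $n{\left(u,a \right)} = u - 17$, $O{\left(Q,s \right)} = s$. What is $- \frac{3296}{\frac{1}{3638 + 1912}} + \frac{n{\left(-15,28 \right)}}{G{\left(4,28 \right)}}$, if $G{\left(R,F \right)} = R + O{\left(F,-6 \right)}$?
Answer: $-18292784$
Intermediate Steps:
$G{\left(R,F \right)} = -6 + R$ ($G{\left(R,F \right)} = R - 6 = -6 + R$)
$n{\left(u,a \right)} = -17 + u$ ($n{\left(u,a \right)} = u - 17 = -17 + u$)
$- \frac{3296}{\frac{1}{3638 + 1912}} + \frac{n{\left(-15,28 \right)}}{G{\left(4,28 \right)}} = - \frac{3296}{\frac{1}{3638 + 1912}} + \frac{-17 - 15}{-6 + 4} = - \frac{3296}{\frac{1}{5550}} - \frac{32}{-2} = - 3296 \frac{1}{\frac{1}{5550}} - -16 = \left(-3296\right) 5550 + 16 = -18292800 + 16 = -18292784$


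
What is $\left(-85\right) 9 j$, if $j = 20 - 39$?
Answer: $14535$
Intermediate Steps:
$j = -19$ ($j = 20 - 39 = -19$)
$\left(-85\right) 9 j = \left(-85\right) 9 \left(-19\right) = \left(-765\right) \left(-19\right) = 14535$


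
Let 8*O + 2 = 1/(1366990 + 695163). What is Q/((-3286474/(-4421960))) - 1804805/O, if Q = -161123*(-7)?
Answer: 11842175021050363148/1355442115057 ≈ 8.7368e+6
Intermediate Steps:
Q = 1127861
O = -4124305/16497224 (O = -¼ + 1/(8*(1366990 + 695163)) = -¼ + (⅛)/2062153 = -¼ + (⅛)*(1/2062153) = -¼ + 1/16497224 = -4124305/16497224 ≈ -0.25000)
Q/((-3286474/(-4421960))) - 1804805/O = 1127861/((-3286474/(-4421960))) - 1804805/(-4124305/16497224) = 1127861/((-3286474*(-1/4421960))) - 1804805*(-16497224/4124305) = 1127861/(1643237/2210980) + 5954854472264/824861 = 1127861*(2210980/1643237) + 5954854472264/824861 = 2493678113780/1643237 + 5954854472264/824861 = 11842175021050363148/1355442115057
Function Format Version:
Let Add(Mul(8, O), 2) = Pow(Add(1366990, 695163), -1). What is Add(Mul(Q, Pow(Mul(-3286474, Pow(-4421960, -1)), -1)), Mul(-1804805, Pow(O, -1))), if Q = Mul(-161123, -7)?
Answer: Rational(11842175021050363148, 1355442115057) ≈ 8.7368e+6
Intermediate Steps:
Q = 1127861
O = Rational(-4124305, 16497224) (O = Add(Rational(-1, 4), Mul(Rational(1, 8), Pow(Add(1366990, 695163), -1))) = Add(Rational(-1, 4), Mul(Rational(1, 8), Pow(2062153, -1))) = Add(Rational(-1, 4), Mul(Rational(1, 8), Rational(1, 2062153))) = Add(Rational(-1, 4), Rational(1, 16497224)) = Rational(-4124305, 16497224) ≈ -0.25000)
Add(Mul(Q, Pow(Mul(-3286474, Pow(-4421960, -1)), -1)), Mul(-1804805, Pow(O, -1))) = Add(Mul(1127861, Pow(Mul(-3286474, Pow(-4421960, -1)), -1)), Mul(-1804805, Pow(Rational(-4124305, 16497224), -1))) = Add(Mul(1127861, Pow(Mul(-3286474, Rational(-1, 4421960)), -1)), Mul(-1804805, Rational(-16497224, 4124305))) = Add(Mul(1127861, Pow(Rational(1643237, 2210980), -1)), Rational(5954854472264, 824861)) = Add(Mul(1127861, Rational(2210980, 1643237)), Rational(5954854472264, 824861)) = Add(Rational(2493678113780, 1643237), Rational(5954854472264, 824861)) = Rational(11842175021050363148, 1355442115057)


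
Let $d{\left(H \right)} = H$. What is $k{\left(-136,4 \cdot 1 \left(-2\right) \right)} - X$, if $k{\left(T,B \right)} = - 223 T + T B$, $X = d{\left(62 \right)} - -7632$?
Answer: $23722$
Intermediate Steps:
$X = 7694$ ($X = 62 - -7632 = 62 + 7632 = 7694$)
$k{\left(T,B \right)} = - 223 T + B T$
$k{\left(-136,4 \cdot 1 \left(-2\right) \right)} - X = - 136 \left(-223 + 4 \cdot 1 \left(-2\right)\right) - 7694 = - 136 \left(-223 + 4 \left(-2\right)\right) - 7694 = - 136 \left(-223 - 8\right) - 7694 = \left(-136\right) \left(-231\right) - 7694 = 31416 - 7694 = 23722$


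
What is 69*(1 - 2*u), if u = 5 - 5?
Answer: 69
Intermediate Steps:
u = 0
69*(1 - 2*u) = 69*(1 - 2*0) = 69*(1 + 0) = 69*1 = 69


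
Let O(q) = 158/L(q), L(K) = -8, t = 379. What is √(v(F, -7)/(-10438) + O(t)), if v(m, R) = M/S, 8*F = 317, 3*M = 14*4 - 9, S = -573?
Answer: 5*I*√28259915742977/5980974 ≈ 4.4441*I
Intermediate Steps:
O(q) = -79/4 (O(q) = 158/(-8) = 158*(-⅛) = -79/4)
M = 47/3 (M = (14*4 - 9)/3 = (56 - 9)/3 = (⅓)*47 = 47/3 ≈ 15.667)
F = 317/8 (F = (⅛)*317 = 317/8 ≈ 39.625)
v(m, R) = -47/1719 (v(m, R) = (47/3)/(-573) = (47/3)*(-1/573) = -47/1719)
√(v(F, -7)/(-10438) + O(t)) = √(-47/1719/(-10438) - 79/4) = √(-47/1719*(-1/10438) - 79/4) = √(47/17942922 - 79/4) = √(-708745325/35885844) = 5*I*√28259915742977/5980974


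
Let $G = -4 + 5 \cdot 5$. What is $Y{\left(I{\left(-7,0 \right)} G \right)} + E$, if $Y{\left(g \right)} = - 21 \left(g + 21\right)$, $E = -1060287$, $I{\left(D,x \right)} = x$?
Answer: $-1060728$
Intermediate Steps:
$G = 21$ ($G = -4 + 25 = 21$)
$Y{\left(g \right)} = -441 - 21 g$ ($Y{\left(g \right)} = - 21 \left(21 + g\right) = -441 - 21 g$)
$Y{\left(I{\left(-7,0 \right)} G \right)} + E = \left(-441 - 21 \cdot 0 \cdot 21\right) - 1060287 = \left(-441 - 0\right) - 1060287 = \left(-441 + 0\right) - 1060287 = -441 - 1060287 = -1060728$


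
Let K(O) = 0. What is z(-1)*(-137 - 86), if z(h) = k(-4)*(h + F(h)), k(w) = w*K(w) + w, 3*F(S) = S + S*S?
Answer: -892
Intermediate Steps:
F(S) = S/3 + S²/3 (F(S) = (S + S*S)/3 = (S + S²)/3 = S/3 + S²/3)
k(w) = w (k(w) = w*0 + w = 0 + w = w)
z(h) = -4*h - 4*h*(1 + h)/3 (z(h) = -4*(h + h*(1 + h)/3) = -4*h - 4*h*(1 + h)/3)
z(-1)*(-137 - 86) = ((4/3)*(-1)*(-4 - 1*(-1)))*(-137 - 86) = ((4/3)*(-1)*(-4 + 1))*(-223) = ((4/3)*(-1)*(-3))*(-223) = 4*(-223) = -892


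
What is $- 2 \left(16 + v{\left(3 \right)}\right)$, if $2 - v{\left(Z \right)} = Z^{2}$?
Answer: $-18$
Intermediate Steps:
$v{\left(Z \right)} = 2 - Z^{2}$
$- 2 \left(16 + v{\left(3 \right)}\right) = - 2 \left(16 + \left(2 - 3^{2}\right)\right) = - 2 \left(16 + \left(2 - 9\right)\right) = - 2 \left(16 - 7\right) = \left(-2\right) 9 = -18$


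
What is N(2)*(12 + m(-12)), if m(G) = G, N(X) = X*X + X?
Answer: 0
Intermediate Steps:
N(X) = X + X**2 (N(X) = X**2 + X = X + X**2)
N(2)*(12 + m(-12)) = (2*(1 + 2))*(12 - 12) = (2*3)*0 = 6*0 = 0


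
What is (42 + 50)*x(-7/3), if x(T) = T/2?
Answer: -322/3 ≈ -107.33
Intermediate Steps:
x(T) = T/2 (x(T) = T*(½) = T/2)
(42 + 50)*x(-7/3) = (42 + 50)*((-7/3)/2) = 92*((-7*⅓)/2) = 92*((½)*(-7/3)) = 92*(-7/6) = -322/3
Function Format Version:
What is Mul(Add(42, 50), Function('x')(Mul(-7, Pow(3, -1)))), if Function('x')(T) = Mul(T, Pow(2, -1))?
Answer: Rational(-322, 3) ≈ -107.33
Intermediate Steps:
Function('x')(T) = Mul(Rational(1, 2), T) (Function('x')(T) = Mul(T, Rational(1, 2)) = Mul(Rational(1, 2), T))
Mul(Add(42, 50), Function('x')(Mul(-7, Pow(3, -1)))) = Mul(Add(42, 50), Mul(Rational(1, 2), Mul(-7, Pow(3, -1)))) = Mul(92, Mul(Rational(1, 2), Mul(-7, Rational(1, 3)))) = Mul(92, Mul(Rational(1, 2), Rational(-7, 3))) = Mul(92, Rational(-7, 6)) = Rational(-322, 3)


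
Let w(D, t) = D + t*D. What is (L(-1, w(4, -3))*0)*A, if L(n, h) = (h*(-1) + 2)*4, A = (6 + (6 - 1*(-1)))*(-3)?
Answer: 0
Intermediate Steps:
A = -39 (A = (6 + (6 + 1))*(-3) = (6 + 7)*(-3) = 13*(-3) = -39)
w(D, t) = D + D*t
L(n, h) = 8 - 4*h (L(n, h) = (-h + 2)*4 = (2 - h)*4 = 8 - 4*h)
(L(-1, w(4, -3))*0)*A = ((8 - 16*(1 - 3))*0)*(-39) = ((8 - 16*(-2))*0)*(-39) = ((8 - 4*(-8))*0)*(-39) = ((8 + 32)*0)*(-39) = (40*0)*(-39) = 0*(-39) = 0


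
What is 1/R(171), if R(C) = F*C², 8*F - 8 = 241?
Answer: 8/7281009 ≈ 1.0987e-6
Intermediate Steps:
F = 249/8 (F = 1 + (⅛)*241 = 1 + 241/8 = 249/8 ≈ 31.125)
R(C) = 249*C²/8
1/R(171) = 1/((249/8)*171²) = 1/((249/8)*29241) = 1/(7281009/8) = 8/7281009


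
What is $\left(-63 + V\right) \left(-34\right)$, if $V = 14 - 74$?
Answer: $4182$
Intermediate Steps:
$V = -60$
$\left(-63 + V\right) \left(-34\right) = \left(-63 - 60\right) \left(-34\right) = \left(-123\right) \left(-34\right) = 4182$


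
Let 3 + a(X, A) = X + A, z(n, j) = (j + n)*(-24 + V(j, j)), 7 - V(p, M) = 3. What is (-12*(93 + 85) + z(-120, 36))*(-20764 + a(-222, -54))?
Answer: 9595608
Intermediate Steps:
V(p, M) = 4 (V(p, M) = 7 - 1*3 = 7 - 3 = 4)
z(n, j) = -20*j - 20*n (z(n, j) = (j + n)*(-24 + 4) = (j + n)*(-20) = -20*j - 20*n)
a(X, A) = -3 + A + X (a(X, A) = -3 + (X + A) = -3 + (A + X) = -3 + A + X)
(-12*(93 + 85) + z(-120, 36))*(-20764 + a(-222, -54)) = (-12*(93 + 85) + (-20*36 - 20*(-120)))*(-20764 + (-3 - 54 - 222)) = (-12*178 + (-720 + 2400))*(-20764 - 279) = (-2136 + 1680)*(-21043) = -456*(-21043) = 9595608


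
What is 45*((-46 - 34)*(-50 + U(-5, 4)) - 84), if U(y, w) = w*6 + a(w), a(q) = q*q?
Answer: 32220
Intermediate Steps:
a(q) = q²
U(y, w) = w² + 6*w (U(y, w) = w*6 + w² = 6*w + w² = w² + 6*w)
45*((-46 - 34)*(-50 + U(-5, 4)) - 84) = 45*((-46 - 34)*(-50 + 4*(6 + 4)) - 84) = 45*(-80*(-50 + 4*10) - 84) = 45*(-80*(-50 + 40) - 84) = 45*(-80*(-10) - 84) = 45*(800 - 84) = 45*716 = 32220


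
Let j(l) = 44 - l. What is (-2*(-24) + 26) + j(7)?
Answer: 111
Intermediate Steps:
(-2*(-24) + 26) + j(7) = (-2*(-24) + 26) + (44 - 1*7) = (48 + 26) + (44 - 7) = 74 + 37 = 111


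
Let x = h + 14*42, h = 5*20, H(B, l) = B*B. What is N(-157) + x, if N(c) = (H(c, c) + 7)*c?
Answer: -3870304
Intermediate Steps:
H(B, l) = B**2
h = 100
N(c) = c*(7 + c**2) (N(c) = (c**2 + 7)*c = (7 + c**2)*c = c*(7 + c**2))
x = 688 (x = 100 + 14*42 = 100 + 588 = 688)
N(-157) + x = -157*(7 + (-157)**2) + 688 = -157*(7 + 24649) + 688 = -157*24656 + 688 = -3870992 + 688 = -3870304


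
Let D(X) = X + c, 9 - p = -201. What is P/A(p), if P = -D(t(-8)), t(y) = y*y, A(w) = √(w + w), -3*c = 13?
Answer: -179*√105/630 ≈ -2.9114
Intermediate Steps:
p = 210 (p = 9 - 1*(-201) = 9 + 201 = 210)
c = -13/3 (c = -⅓*13 = -13/3 ≈ -4.3333)
A(w) = √2*√w (A(w) = √(2*w) = √2*√w)
t(y) = y²
D(X) = -13/3 + X (D(X) = X - 13/3 = -13/3 + X)
P = -179/3 (P = -(-13/3 + (-8)²) = -(-13/3 + 64) = -1*179/3 = -179/3 ≈ -59.667)
P/A(p) = -179*√105/210/3 = -179*√105/630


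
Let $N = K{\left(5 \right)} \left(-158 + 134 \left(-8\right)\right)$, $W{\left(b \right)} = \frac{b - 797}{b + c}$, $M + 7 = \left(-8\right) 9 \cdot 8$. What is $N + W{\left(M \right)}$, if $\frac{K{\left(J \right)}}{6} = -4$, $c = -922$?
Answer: $\frac{8885796}{301} \approx 29521.0$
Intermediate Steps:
$K{\left(J \right)} = -24$ ($K{\left(J \right)} = 6 \left(-4\right) = -24$)
$M = -583$ ($M = -7 + \left(-8\right) 9 \cdot 8 = -7 - 576 = -583$)
$W{\left(b \right)} = \frac{-797 + b}{-922 + b}$ ($W{\left(b \right)} = \frac{b - 797}{b - 922} = \frac{-797 + b}{-922 + b}$)
$N = 29520$ ($N = - 24 \left(-158 + 134 \left(-8\right)\right) = - 24 \left(-158 - 1072\right) = \left(-24\right) \left(-1230\right) = 29520$)
$N + W{\left(M \right)} = 29520 + \frac{-797 - 583}{-922 - 583} = 29520 + \frac{1}{-1505} \left(-1380\right) = 29520 - - \frac{276}{301} = 29520 + \frac{276}{301} = \frac{8885796}{301}$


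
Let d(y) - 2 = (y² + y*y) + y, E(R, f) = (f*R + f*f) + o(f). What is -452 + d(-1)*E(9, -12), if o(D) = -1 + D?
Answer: -383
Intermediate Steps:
E(R, f) = -1 + f + f² + R*f (E(R, f) = (f*R + f*f) + (-1 + f) = (R*f + f²) + (-1 + f) = (f² + R*f) + (-1 + f) = -1 + f + f² + R*f)
d(y) = 2 + y + 2*y² (d(y) = 2 + ((y² + y*y) + y) = 2 + ((y² + y²) + y) = 2 + (2*y² + y) = 2 + (y + 2*y²) = 2 + y + 2*y²)
-452 + d(-1)*E(9, -12) = -452 + (2 - 1 + 2*(-1)²)*(-1 - 12 + (-12)² + 9*(-12)) = -452 + (2 - 1 + 2*1)*(-1 - 12 + 144 - 108) = -452 + (2 - 1 + 2)*23 = -452 + 3*23 = -452 + 69 = -383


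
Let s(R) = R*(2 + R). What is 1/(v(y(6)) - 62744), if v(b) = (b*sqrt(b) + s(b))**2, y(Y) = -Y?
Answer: I/(16*(-3899*I + 18*sqrt(6))) ≈ -1.6028e-5 + 1.8125e-7*I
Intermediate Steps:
v(b) = (b**(3/2) + b*(2 + b))**2 (v(b) = (b*sqrt(b) + b*(2 + b))**2 = (b**(3/2) + b*(2 + b))**2)
1/(v(y(6)) - 62744) = 1/(((-1*6)**(3/2) + (-1*6)*(2 - 1*6))**2 - 62744) = 1/(((-6)**(3/2) - 6*(2 - 6))**2 - 62744) = 1/((-6*I*sqrt(6) - 6*(-4))**2 - 62744) = 1/((-6*I*sqrt(6) + 24)**2 - 62744) = 1/((24 - 6*I*sqrt(6))**2 - 62744) = 1/(-62744 + (24 - 6*I*sqrt(6))**2)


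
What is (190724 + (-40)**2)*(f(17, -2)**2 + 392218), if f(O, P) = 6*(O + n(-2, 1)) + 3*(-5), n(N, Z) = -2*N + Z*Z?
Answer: 78065657868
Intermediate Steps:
n(N, Z) = Z**2 - 2*N (n(N, Z) = -2*N + Z**2 = Z**2 - 2*N)
f(O, P) = 15 + 6*O (f(O, P) = 6*(O + (1**2 - 2*(-2))) + 3*(-5) = 6*(O + (1 + 4)) - 15 = 6*(O + 5) - 15 = 6*(5 + O) - 15 = (30 + 6*O) - 15 = 15 + 6*O)
(190724 + (-40)**2)*(f(17, -2)**2 + 392218) = (190724 + (-40)**2)*((15 + 6*17)**2 + 392218) = (190724 + 1600)*((15 + 102)**2 + 392218) = 192324*(117**2 + 392218) = 192324*(13689 + 392218) = 192324*405907 = 78065657868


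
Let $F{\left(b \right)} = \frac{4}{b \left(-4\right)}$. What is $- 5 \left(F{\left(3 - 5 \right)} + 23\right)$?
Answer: $- \frac{235}{2} \approx -117.5$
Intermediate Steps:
$F{\left(b \right)} = - \frac{1}{b}$ ($F{\left(b \right)} = \frac{4}{\left(-4\right) b} = 4 \left(- \frac{1}{4 b}\right) = - \frac{1}{b}$)
$- 5 \left(F{\left(3 - 5 \right)} + 23\right) = - 5 \left(- \frac{1}{3 - 5} + 23\right) = - 5 \left(- \frac{1}{-2} + 23\right) = - 5 \left(\left(-1\right) \left(- \frac{1}{2}\right) + 23\right) = - 5 \left(\frac{1}{2} + 23\right) = \left(-5\right) \frac{47}{2} = - \frac{235}{2}$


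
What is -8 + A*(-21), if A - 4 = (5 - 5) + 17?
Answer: -449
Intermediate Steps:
A = 21 (A = 4 + ((5 - 5) + 17) = 4 + (0 + 17) = 4 + 17 = 21)
-8 + A*(-21) = -8 + 21*(-21) = -8 - 441 = -449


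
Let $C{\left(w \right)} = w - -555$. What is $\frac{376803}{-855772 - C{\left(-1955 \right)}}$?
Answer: $- \frac{376803}{854372} \approx -0.44103$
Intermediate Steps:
$C{\left(w \right)} = 555 + w$ ($C{\left(w \right)} = w + 555 = 555 + w$)
$\frac{376803}{-855772 - C{\left(-1955 \right)}} = \frac{376803}{-855772 - \left(555 - 1955\right)} = \frac{376803}{-855772 - -1400} = \frac{376803}{-855772 + 1400} = \frac{376803}{-854372} = 376803 \left(- \frac{1}{854372}\right) = - \frac{376803}{854372}$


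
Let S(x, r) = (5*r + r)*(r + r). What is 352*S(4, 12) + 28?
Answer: 608284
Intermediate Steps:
S(x, r) = 12*r² (S(x, r) = (6*r)*(2*r) = 12*r²)
352*S(4, 12) + 28 = 352*(12*12²) + 28 = 352*(12*144) + 28 = 352*1728 + 28 = 608256 + 28 = 608284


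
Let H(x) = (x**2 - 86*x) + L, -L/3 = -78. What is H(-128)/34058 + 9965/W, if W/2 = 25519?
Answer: 874681879/869126102 ≈ 1.0064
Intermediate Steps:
L = 234 (L = -3*(-78) = 234)
W = 51038 (W = 2*25519 = 51038)
H(x) = 234 + x**2 - 86*x (H(x) = (x**2 - 86*x) + 234 = 234 + x**2 - 86*x)
H(-128)/34058 + 9965/W = (234 + (-128)**2 - 86*(-128))/34058 + 9965/51038 = (234 + 16384 + 11008)*(1/34058) + 9965*(1/51038) = 27626*(1/34058) + 9965/51038 = 13813/17029 + 9965/51038 = 874681879/869126102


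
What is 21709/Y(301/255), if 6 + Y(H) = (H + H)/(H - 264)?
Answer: -1454915471/402716 ≈ -3612.8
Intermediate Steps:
Y(H) = -6 + 2*H/(-264 + H) (Y(H) = -6 + (H + H)/(H - 264) = -6 + (2*H)/(-264 + H) = -6 + 2*H/(-264 + H))
21709/Y(301/255) = 21709/((4*(396 - 301/255)/(-264 + 301/255))) = 21709/((4*(396 - 301/255)/(-264 + 301*(1/255)))) = 21709/((4*(396 - 1*301/255)/(-264 + 301/255))) = 21709/((4*(396 - 301/255)/(-67019/255))) = 21709/((4*(-255/67019)*(100679/255))) = 21709/(-402716/67019) = 21709*(-67019/402716) = -1454915471/402716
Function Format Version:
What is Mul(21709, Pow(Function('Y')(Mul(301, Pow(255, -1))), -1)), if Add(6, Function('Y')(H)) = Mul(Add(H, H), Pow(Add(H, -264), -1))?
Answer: Rational(-1454915471, 402716) ≈ -3612.8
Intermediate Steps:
Function('Y')(H) = Add(-6, Mul(2, H, Pow(Add(-264, H), -1))) (Function('Y')(H) = Add(-6, Mul(Add(H, H), Pow(Add(H, -264), -1))) = Add(-6, Mul(Mul(2, H), Pow(Add(-264, H), -1))) = Add(-6, Mul(2, H, Pow(Add(-264, H), -1))))
Mul(21709, Pow(Function('Y')(Mul(301, Pow(255, -1))), -1)) = Mul(21709, Pow(Mul(4, Pow(Add(-264, Mul(301, Pow(255, -1))), -1), Add(396, Mul(-1, Mul(301, Pow(255, -1))))), -1)) = Mul(21709, Pow(Mul(4, Pow(Add(-264, Mul(301, Rational(1, 255))), -1), Add(396, Mul(-1, Mul(301, Rational(1, 255))))), -1)) = Mul(21709, Pow(Mul(4, Pow(Add(-264, Rational(301, 255)), -1), Add(396, Mul(-1, Rational(301, 255)))), -1)) = Mul(21709, Pow(Mul(4, Pow(Rational(-67019, 255), -1), Add(396, Rational(-301, 255))), -1)) = Mul(21709, Pow(Mul(4, Rational(-255, 67019), Rational(100679, 255)), -1)) = Mul(21709, Pow(Rational(-402716, 67019), -1)) = Mul(21709, Rational(-67019, 402716)) = Rational(-1454915471, 402716)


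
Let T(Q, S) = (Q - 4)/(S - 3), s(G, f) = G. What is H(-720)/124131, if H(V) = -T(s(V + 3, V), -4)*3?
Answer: -103/41377 ≈ -0.0024893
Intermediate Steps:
T(Q, S) = (-4 + Q)/(-3 + S)
H(V) = -3/7 + 3*V/7 (H(V) = -(-4 + (V + 3))/(-3 - 4)*3 = -(-4 + (3 + V))/(-7)*3 = -(-1)*(-1 + V)/7*3 = -(⅐ - V/7)*3 = (-⅐ + V/7)*3 = -3/7 + 3*V/7)
H(-720)/124131 = (-3/7 + (3/7)*(-720))/124131 = (-3/7 - 2160/7)*(1/124131) = -309*1/124131 = -103/41377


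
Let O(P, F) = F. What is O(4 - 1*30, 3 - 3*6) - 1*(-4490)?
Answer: 4475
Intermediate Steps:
O(4 - 1*30, 3 - 3*6) - 1*(-4490) = (3 - 3*6) - 1*(-4490) = (3 - 18) + 4490 = -15 + 4490 = 4475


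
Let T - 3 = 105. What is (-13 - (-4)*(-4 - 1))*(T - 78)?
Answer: -990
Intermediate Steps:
T = 108 (T = 3 + 105 = 108)
(-13 - (-4)*(-4 - 1))*(T - 78) = (-13 - (-4)*(-4 - 1))*(108 - 78) = (-13 - (-4)*(-5))*30 = (-13 - 1*20)*30 = (-13 - 20)*30 = -33*30 = -990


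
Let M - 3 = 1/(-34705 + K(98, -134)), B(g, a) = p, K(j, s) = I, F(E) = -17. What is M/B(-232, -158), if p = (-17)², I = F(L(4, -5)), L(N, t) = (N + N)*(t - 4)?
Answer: 104165/10034658 ≈ 0.010381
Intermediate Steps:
L(N, t) = 2*N*(-4 + t) (L(N, t) = (2*N)*(-4 + t) = 2*N*(-4 + t))
I = -17
p = 289
K(j, s) = -17
B(g, a) = 289
M = 104165/34722 (M = 3 + 1/(-34705 - 17) = 3 + 1/(-34722) = 3 - 1/34722 = 104165/34722 ≈ 3.0000)
M/B(-232, -158) = (104165/34722)/289 = (104165/34722)*(1/289) = 104165/10034658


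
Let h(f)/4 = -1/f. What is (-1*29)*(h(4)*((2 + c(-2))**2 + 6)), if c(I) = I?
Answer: 174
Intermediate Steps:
h(f) = -4/f (h(f) = 4*(-1/f) = -4/f)
(-1*29)*(h(4)*((2 + c(-2))**2 + 6)) = (-1*29)*((-4/4)*((2 - 2)**2 + 6)) = -29*(-4*1/4)*(0**2 + 6) = -(-29)*(0 + 6) = -(-29)*6 = -29*(-6) = 174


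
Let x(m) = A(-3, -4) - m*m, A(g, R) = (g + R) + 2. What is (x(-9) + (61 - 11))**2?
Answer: 1296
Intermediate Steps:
A(g, R) = 2 + R + g (A(g, R) = (R + g) + 2 = 2 + R + g)
x(m) = -5 - m**2 (x(m) = (2 - 4 - 3) - m*m = -5 - m**2)
(x(-9) + (61 - 11))**2 = ((-5 - 1*(-9)**2) + (61 - 11))**2 = ((-5 - 1*81) + 50)**2 = ((-5 - 81) + 50)**2 = (-86 + 50)**2 = (-36)**2 = 1296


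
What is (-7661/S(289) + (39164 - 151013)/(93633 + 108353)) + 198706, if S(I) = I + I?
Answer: 252140192865/1268999 ≈ 1.9869e+5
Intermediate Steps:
S(I) = 2*I
(-7661/S(289) + (39164 - 151013)/(93633 + 108353)) + 198706 = (-7661/(2*289) + (39164 - 151013)/(93633 + 108353)) + 198706 = (-7661/578 - 111849/201986) + 198706 = (-7661*1/578 - 111849*1/201986) + 198706 = (-7661/578 - 4863/8782) + 198706 = -17522429/1268999 + 198706 = 252140192865/1268999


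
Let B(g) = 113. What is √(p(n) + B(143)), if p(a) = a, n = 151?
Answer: 2*√66 ≈ 16.248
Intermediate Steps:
√(p(n) + B(143)) = √(151 + 113) = √264 = 2*√66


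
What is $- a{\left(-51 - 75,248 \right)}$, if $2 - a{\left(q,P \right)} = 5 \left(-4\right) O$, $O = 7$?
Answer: $-142$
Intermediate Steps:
$a{\left(q,P \right)} = 142$ ($a{\left(q,P \right)} = 2 - 5 \left(-4\right) 7 = 2 - \left(-20\right) 7 = 2 - -140 = 2 + 140 = 142$)
$- a{\left(-51 - 75,248 \right)} = \left(-1\right) 142 = -142$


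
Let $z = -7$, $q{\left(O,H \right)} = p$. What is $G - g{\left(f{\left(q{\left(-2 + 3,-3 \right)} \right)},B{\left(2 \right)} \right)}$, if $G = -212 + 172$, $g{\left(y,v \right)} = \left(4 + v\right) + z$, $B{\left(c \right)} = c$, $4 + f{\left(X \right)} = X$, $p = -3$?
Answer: $-39$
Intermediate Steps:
$q{\left(O,H \right)} = -3$
$f{\left(X \right)} = -4 + X$
$g{\left(y,v \right)} = -3 + v$ ($g{\left(y,v \right)} = \left(4 + v\right) - 7 = -3 + v$)
$G = -40$
$G - g{\left(f{\left(q{\left(-2 + 3,-3 \right)} \right)},B{\left(2 \right)} \right)} = -40 - \left(-3 + 2\right) = -40 - -1 = -40 + 1 = -39$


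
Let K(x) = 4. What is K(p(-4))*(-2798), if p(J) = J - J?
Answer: -11192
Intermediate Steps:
p(J) = 0
K(p(-4))*(-2798) = 4*(-2798) = -11192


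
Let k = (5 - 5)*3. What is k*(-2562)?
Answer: 0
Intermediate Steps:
k = 0 (k = 0*3 = 0)
k*(-2562) = 0*(-2562) = 0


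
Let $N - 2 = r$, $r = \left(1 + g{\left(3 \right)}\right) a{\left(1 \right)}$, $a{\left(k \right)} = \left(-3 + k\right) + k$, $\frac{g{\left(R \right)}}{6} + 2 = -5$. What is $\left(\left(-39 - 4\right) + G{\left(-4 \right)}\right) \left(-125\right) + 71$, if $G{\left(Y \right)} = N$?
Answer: $71$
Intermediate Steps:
$g{\left(R \right)} = -42$ ($g{\left(R \right)} = -12 + 6 \left(-5\right) = -12 - 30 = -42$)
$a{\left(k \right)} = -3 + 2 k$
$r = 41$ ($r = \left(1 - 42\right) \left(-3 + 2 \cdot 1\right) = - 41 \left(-3 + 2\right) = \left(-41\right) \left(-1\right) = 41$)
$N = 43$ ($N = 2 + 41 = 43$)
$G{\left(Y \right)} = 43$
$\left(\left(-39 - 4\right) + G{\left(-4 \right)}\right) \left(-125\right) + 71 = \left(\left(-39 - 4\right) + 43\right) \left(-125\right) + 71 = \left(-43 + 43\right) \left(-125\right) + 71 = 0 \left(-125\right) + 71 = 0 + 71 = 71$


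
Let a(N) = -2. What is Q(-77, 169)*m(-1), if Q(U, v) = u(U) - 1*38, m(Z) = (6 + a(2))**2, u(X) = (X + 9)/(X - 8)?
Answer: -2976/5 ≈ -595.20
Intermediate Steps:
u(X) = (9 + X)/(-8 + X)
m(Z) = 16 (m(Z) = (6 - 2)**2 = 4**2 = 16)
Q(U, v) = -38 + (9 + U)/(-8 + U) (Q(U, v) = (9 + U)/(-8 + U) - 1*38 = (9 + U)/(-8 + U) - 38 = -38 + (9 + U)/(-8 + U))
Q(-77, 169)*m(-1) = ((313 - 37*(-77))/(-8 - 77))*16 = ((313 + 2849)/(-85))*16 = -1/85*3162*16 = -186/5*16 = -2976/5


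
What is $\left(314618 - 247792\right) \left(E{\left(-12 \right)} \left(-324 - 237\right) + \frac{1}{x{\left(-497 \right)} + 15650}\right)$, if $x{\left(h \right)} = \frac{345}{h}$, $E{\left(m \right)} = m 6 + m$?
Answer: $\frac{24492836368099442}{7777705} \approx 3.1491 \cdot 10^{9}$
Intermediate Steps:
$E{\left(m \right)} = 7 m$ ($E{\left(m \right)} = 6 m + m = 7 m$)
$\left(314618 - 247792\right) \left(E{\left(-12 \right)} \left(-324 - 237\right) + \frac{1}{x{\left(-497 \right)} + 15650}\right) = \left(314618 - 247792\right) \left(7 \left(-12\right) \left(-324 - 237\right) + \frac{1}{\frac{345}{-497} + 15650}\right) = 66826 \left(\left(-84\right) \left(-561\right) + \frac{1}{345 \left(- \frac{1}{497}\right) + 15650}\right) = 66826 \left(47124 + \frac{1}{- \frac{345}{497} + 15650}\right) = 66826 \left(47124 + \frac{1}{\frac{7777705}{497}}\right) = 66826 \left(47124 + \frac{497}{7777705}\right) = 66826 \cdot \frac{366516570917}{7777705} = \frac{24492836368099442}{7777705}$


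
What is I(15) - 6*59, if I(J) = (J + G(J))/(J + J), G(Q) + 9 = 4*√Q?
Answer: -1769/5 + 2*√15/15 ≈ -353.28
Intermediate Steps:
G(Q) = -9 + 4*√Q
I(J) = (-9 + J + 4*√J)/(2*J) (I(J) = (J + (-9 + 4*√J))/(J + J) = (-9 + J + 4*√J)/((2*J)) = (-9 + J + 4*√J)*(1/(2*J)) = (-9 + J + 4*√J)/(2*J))
I(15) - 6*59 = (½)*(-9 + 15 + 4*√15)/15 - 6*59 = (½)*(1/15)*(6 + 4*√15) - 354 = (⅕ + 2*√15/15) - 354 = -1769/5 + 2*√15/15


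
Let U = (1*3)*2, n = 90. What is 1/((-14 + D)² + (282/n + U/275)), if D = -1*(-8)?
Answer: 825/32303 ≈ 0.025539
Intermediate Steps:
D = 8
U = 6 (U = 3*2 = 6)
1/((-14 + D)² + (282/n + U/275)) = 1/((-14 + 8)² + (282/90 + 6/275)) = 1/((-6)² + (282*(1/90) + 6*(1/275))) = 1/(36 + (47/15 + 6/275)) = 1/(36 + 2603/825) = 1/(32303/825) = 825/32303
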